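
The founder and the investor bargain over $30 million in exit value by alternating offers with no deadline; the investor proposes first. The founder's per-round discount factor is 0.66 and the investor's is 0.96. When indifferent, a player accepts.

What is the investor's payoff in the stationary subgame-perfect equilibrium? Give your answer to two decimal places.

27.84

In a stationary SPE each proposer offers the other exactly their discounted continuation value.
If the investor keeps x when proposing and the founder keeps y when proposing, then x = 30 − 0.66y and y = 30 − 0.96x.
Solving: x = 30(1 − 0.66) / (1 − 0.96·0.66) = 10.2 / 0.3664 ≈ 27.8384.
The founder gets 30 − 27.8384 ≈ 2.1616.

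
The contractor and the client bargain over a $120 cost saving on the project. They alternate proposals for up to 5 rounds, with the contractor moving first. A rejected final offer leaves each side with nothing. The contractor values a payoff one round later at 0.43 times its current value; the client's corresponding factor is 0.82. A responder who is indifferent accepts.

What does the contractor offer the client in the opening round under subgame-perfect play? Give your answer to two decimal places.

Round 5 (the contractor proposes): the client will accept anything ≥ 0, so the contractor offers 0 and keeps 120.
Round 4 (the client proposes): the contractor can get 120 next round, worth 0.43 × 120 = 51.6 now, so the client offers 51.6, keeping 68.4.
Round 3 (the contractor proposes): the client can get 68.4 next round, worth 0.82 × 68.4 = 56.088 now; the contractor offers that and keeps 63.912.
Round 2 (the client proposes): the contractor can get 63.912 next round, worth 0.43 × 63.912 = 27.48216 now; the client offers that and keeps 92.51784.
Round 1 (the contractor proposes): the client can get 92.51784 next round, worth 0.82 × 92.51784 = 75.8646288 now; the contractor offers that and keeps 44.1353712.

75.86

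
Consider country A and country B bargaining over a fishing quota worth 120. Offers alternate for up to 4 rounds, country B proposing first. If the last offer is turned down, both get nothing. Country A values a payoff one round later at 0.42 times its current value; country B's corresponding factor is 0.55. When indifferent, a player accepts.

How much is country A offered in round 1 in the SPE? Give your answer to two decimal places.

34.32

Round 4 (country A proposes): country B will accept anything ≥ 0, so country A offers 0 and keeps 120.
Round 3 (country B proposes): country A can get 120 next round, worth 0.42 × 120 = 50.4 now, so country B offers 50.4, keeping 69.6.
Round 2 (country A proposes): country B can get 69.6 next round, worth 0.55 × 69.6 = 38.28 now, so country A offers 38.28, keeping 81.72.
Round 1 (country B proposes): country A can get 81.72 next round, worth 0.42 × 81.72 = 34.3224 now. Country B offers 34.3224 and keeps 120 − 34.3224 = 85.6776.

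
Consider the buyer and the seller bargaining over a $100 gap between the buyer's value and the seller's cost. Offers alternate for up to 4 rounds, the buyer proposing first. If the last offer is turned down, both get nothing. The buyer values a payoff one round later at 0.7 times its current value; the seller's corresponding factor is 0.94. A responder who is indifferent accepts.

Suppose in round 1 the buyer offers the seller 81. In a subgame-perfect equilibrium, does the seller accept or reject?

Work out the seller's continuation value if the offer is rejected.
Round 4 (the seller proposes): rejection yields 0 for the buyer; the seller offers 0 and keeps 100.
Round 3 (the buyer proposes): the seller can get 100 next round, worth 0.94 × 100 = 94 now. The buyer offers 94 and keeps 100 − 94 = 6.
Round 2 (the seller proposes): the buyer can get 6 next round, worth 0.7 × 6 = 4.2 now, so the seller offers 4.2, keeping 95.8.
So by rejecting in round 1, the seller gets 95.8 next round, worth 0.94 × 95.8 = 90.052 now.
Offer 81 < 90.052, so the seller rejects.

Reject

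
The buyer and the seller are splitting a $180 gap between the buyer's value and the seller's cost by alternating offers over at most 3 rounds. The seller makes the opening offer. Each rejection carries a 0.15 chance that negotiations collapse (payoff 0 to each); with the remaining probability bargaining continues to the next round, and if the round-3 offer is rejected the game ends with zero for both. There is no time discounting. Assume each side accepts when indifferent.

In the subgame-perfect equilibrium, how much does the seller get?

By backward induction:
Round 3 (the seller proposes): the buyer will accept anything ≥ 0, so the seller offers 0 and keeps 180.
Round 2 (the buyer proposes): rejecting gives the seller an expected 0.85 × 180 = 153, so the buyer offers 153, keeping 27.
Round 1 (the seller proposes): rejecting gives the buyer an expected 0.85 × 27 = 22.95. The seller offers 22.95 and keeps 180 − 22.95 = 157.05.

157.05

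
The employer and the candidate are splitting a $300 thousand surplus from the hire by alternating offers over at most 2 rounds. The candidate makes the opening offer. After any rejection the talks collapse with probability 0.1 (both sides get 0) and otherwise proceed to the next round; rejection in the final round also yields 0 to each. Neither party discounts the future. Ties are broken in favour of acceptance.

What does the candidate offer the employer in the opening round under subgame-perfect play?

270

Round 2 (the employer proposes): the candidate will accept anything ≥ 0, so the employer offers 0 and keeps 300.
Round 1 (the candidate proposes): rejecting gives the employer an expected 0.9 × 300 = 270. The candidate offers 270 and keeps 300 − 270 = 30.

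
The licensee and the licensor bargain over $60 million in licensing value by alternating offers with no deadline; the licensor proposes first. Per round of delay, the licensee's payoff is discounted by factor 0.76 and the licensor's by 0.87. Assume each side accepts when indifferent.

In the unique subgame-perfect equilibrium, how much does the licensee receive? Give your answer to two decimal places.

17.50

Let x be the licensor's share when the licensor proposes and y be the licensee's share when the licensee proposes.
The licensee accepts iff offered ≥ 0.76·y, so x = 60 − 0.76y. Symmetrically y = 60 − 0.87x.
Substituting: x = 60 − 0.76(60 − 0.87x), giving x(1 − 0.87·0.76) = 60(1 − 0.76).
So x = 60 × 0.24 / 0.3388 ≈ 42.5030, and the licensee receives 60 − x ≈ 17.4970.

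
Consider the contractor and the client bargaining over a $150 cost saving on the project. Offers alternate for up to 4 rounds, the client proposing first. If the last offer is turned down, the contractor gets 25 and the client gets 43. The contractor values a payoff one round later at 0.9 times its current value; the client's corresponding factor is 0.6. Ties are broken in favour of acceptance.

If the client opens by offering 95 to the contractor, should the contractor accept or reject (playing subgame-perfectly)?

Reject

Round 4 (the contractor proposes): the client gets 43 if talks fail, so the contractor offers 43 and keeps 107.
Round 3 (the client proposes): the contractor can get 107 next round, worth 0.9 × 107 = 96.3 now; the client offers that and keeps 53.7.
Round 2 (the contractor proposes): the client can get 53.7 next round, worth 0.6 × 53.7 = 32.22 now, so the contractor offers 32.22, keeping 117.78.
So by rejecting in round 1, the contractor gets 117.78 next round, worth 0.9 × 117.78 = 106.002 now.
Offer 95 < 106.002, so the contractor rejects.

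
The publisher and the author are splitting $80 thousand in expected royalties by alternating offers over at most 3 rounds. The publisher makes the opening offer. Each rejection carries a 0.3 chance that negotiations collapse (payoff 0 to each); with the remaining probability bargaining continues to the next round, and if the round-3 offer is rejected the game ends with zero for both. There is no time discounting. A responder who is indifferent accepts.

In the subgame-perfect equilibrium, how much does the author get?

16.8

Round 3 (the publisher proposes): rejection yields 0 for the author; the publisher offers 0 and keeps 80.
Round 2 (the author proposes): rejecting gives the publisher an expected 0.7 × 80 = 56; the author offers that and keeps 24.
Round 1 (the publisher proposes): rejecting gives the author an expected 0.7 × 24 = 16.8, so the publisher offers 16.8, keeping 63.2.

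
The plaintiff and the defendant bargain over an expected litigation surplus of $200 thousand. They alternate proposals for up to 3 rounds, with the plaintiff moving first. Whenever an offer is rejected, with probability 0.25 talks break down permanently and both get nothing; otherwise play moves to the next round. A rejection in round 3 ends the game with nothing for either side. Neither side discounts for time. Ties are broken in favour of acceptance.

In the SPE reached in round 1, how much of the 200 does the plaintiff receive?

Round 3 (the plaintiff proposes): rejection yields 0 for the defendant; the plaintiff offers 0 and keeps 200.
Round 2 (the defendant proposes): rejecting gives the plaintiff an expected 0.75 × 200 = 150. The defendant offers 150 and keeps 200 − 150 = 50.
Round 1 (the plaintiff proposes): rejecting gives the defendant an expected 0.75 × 50 = 37.5, so the plaintiff offers 37.5, keeping 162.5.

162.5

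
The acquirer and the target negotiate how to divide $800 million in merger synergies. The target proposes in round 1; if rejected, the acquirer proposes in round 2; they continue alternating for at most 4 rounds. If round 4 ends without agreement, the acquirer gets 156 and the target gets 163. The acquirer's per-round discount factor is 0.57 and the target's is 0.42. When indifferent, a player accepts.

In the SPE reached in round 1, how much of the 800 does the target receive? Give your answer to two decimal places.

Round 4 (the acquirer proposes): the target gets 163 if talks fail, so the acquirer offers 163 and keeps 637.
Round 3 (the target proposes): the acquirer can get 637 next round, worth 0.57 × 637 = 363.09 now; the target offers that and keeps 436.91.
Round 2 (the acquirer proposes): the target can get 436.91 next round, worth 0.42 × 436.91 = 183.5022 now; the acquirer offers that and keeps 616.4978.
Round 1 (the target proposes): the acquirer can get 616.4978 next round, worth 0.57 × 616.4978 = 351.403746 now; the target offers that and keeps 448.596254.

448.60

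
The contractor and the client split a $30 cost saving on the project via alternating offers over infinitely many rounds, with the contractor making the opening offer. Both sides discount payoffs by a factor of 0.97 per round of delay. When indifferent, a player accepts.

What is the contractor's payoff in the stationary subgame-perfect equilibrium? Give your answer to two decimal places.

In a stationary SPE each proposer offers the other exactly their discounted continuation value.
If the contractor keeps x when proposing and the client keeps y when proposing, then x = 30 − 0.97y and y = 30 − 0.97x.
Solving: x = 30(1 − 0.97) / (1 − 0.97·0.97) = 0.9 / 0.0591 ≈ 15.2284.
The client gets 30 − 15.2284 ≈ 14.7716.

15.23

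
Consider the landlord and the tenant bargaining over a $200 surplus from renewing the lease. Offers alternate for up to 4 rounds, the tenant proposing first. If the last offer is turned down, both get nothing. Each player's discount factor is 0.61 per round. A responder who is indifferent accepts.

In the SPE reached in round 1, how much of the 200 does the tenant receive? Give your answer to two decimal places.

Round 4 (the landlord proposes): rejection yields 0 for the tenant; the landlord offers 0 and keeps 200.
Round 3 (the tenant proposes): the landlord can get 200 next round, worth 0.61 × 200 = 122 now; the tenant offers that and keeps 78.
Round 2 (the landlord proposes): the tenant can get 78 next round, worth 0.61 × 78 = 47.58 now; the landlord offers that and keeps 152.42.
Round 1 (the tenant proposes): the landlord can get 152.42 next round, worth 0.61 × 152.42 = 92.9762 now; the tenant offers that and keeps 107.0238.

107.02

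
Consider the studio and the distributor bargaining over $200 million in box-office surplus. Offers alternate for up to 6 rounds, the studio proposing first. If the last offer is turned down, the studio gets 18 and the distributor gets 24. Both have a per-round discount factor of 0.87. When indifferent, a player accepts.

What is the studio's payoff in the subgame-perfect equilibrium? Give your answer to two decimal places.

69.55

Round 6 (the distributor proposes): the studio gets 18 if talks fail, so the distributor offers 18 and keeps 182.
Round 5 (the studio proposes): the distributor can get 182 next round, worth 0.87 × 182 = 158.34 now, so the studio offers 158.34, keeping 41.66.
Round 4 (the distributor proposes): the studio can get 41.66 next round, worth 0.87 × 41.66 = 36.2442 now. The distributor offers 36.2442 and keeps 200 − 36.2442 = 163.7558.
Round 3 (the studio proposes): the distributor can get 163.7558 next round, worth 0.87 × 163.7558 = 142.467546 now. The studio offers 142.467546 and keeps 200 − 142.467546 = 57.532454.
Round 2 (the distributor proposes): the studio can get 57.532454 next round, worth 0.87 × 57.532454 = 50.05323498 now. The distributor offers 50.05323498 and keeps 200 − 50.05323498 = 149.94676502.
Round 1 (the studio proposes): the distributor can get 149.94676502 next round, worth 0.87 × 149.94676502 = 130.4536855674 now. The studio offers 130.4536855674 and keeps 200 − 130.4536855674 = 69.5463144326.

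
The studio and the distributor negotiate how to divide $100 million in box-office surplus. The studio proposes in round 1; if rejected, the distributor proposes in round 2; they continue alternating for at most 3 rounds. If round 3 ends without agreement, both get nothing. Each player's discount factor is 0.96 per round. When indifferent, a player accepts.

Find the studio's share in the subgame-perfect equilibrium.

96.16

Round 3 (the studio proposes): rejection yields 0 for the distributor; the studio offers 0 and keeps 100.
Round 2 (the distributor proposes): the studio can get 100 next round, worth 0.96 × 100 = 96 now; the distributor offers that and keeps 4.
Round 1 (the studio proposes): the distributor can get 4 next round, worth 0.96 × 4 = 3.84 now. The studio offers 3.84 and keeps 100 − 3.84 = 96.16.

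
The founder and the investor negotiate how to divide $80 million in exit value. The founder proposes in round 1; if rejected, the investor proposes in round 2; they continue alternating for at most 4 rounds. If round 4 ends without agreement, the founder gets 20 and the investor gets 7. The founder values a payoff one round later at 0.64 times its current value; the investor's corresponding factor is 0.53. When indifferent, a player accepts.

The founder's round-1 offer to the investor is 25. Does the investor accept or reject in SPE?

Work out the investor's continuation value if the offer is rejected.
Round 4 (the investor proposes): the founder gets 20 if talks fail, so the investor offers 20 and keeps 60.
Round 3 (the founder proposes): the investor can get 60 next round, worth 0.53 × 60 = 31.8 now. The founder offers 31.8 and keeps 80 − 31.8 = 48.2.
Round 2 (the investor proposes): the founder can get 48.2 next round, worth 0.64 × 48.2 = 30.848 now; the investor offers that and keeps 49.152.
So by rejecting in round 1, the investor gets 49.152 next round, worth 0.53 × 49.152 = 26.05056 now.
Offer 25 < 26.05056, so the investor rejects.

Reject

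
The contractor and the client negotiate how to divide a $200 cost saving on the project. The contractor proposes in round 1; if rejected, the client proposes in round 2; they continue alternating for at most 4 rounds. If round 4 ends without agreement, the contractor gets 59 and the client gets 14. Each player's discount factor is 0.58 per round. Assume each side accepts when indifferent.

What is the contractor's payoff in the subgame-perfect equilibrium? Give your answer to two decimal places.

123.77

Round 4 (the client proposes): the contractor gets 59 if talks fail, so the client offers 59 and keeps 141.
Round 3 (the contractor proposes): the client can get 141 next round, worth 0.58 × 141 = 81.78 now; the contractor offers that and keeps 118.22.
Round 2 (the client proposes): the contractor can get 118.22 next round, worth 0.58 × 118.22 = 68.5676 now. The client offers 68.5676 and keeps 200 − 68.5676 = 131.4324.
Round 1 (the contractor proposes): the client can get 131.4324 next round, worth 0.58 × 131.4324 = 76.230792 now, so the contractor offers 76.230792, keeping 123.769208.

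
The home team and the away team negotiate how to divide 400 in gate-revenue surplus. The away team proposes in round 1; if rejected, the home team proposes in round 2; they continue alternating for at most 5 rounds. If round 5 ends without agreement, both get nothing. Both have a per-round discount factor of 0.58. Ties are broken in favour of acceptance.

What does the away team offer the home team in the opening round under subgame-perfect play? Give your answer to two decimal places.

Round 5 (the away team proposes): the home team will accept anything ≥ 0, so the away team offers 0 and keeps 400.
Round 4 (the home team proposes): the away team can get 400 next round, worth 0.58 × 400 = 232 now. The home team offers 232 and keeps 400 − 232 = 168.
Round 3 (the away team proposes): the home team can get 168 next round, worth 0.58 × 168 = 97.44 now. The away team offers 97.44 and keeps 400 − 97.44 = 302.56.
Round 2 (the home team proposes): the away team can get 302.56 next round, worth 0.58 × 302.56 = 175.4848 now. The home team offers 175.4848 and keeps 400 − 175.4848 = 224.5152.
Round 1 (the away team proposes): the home team can get 224.5152 next round, worth 0.58 × 224.5152 = 130.218816 now. The away team offers 130.218816 and keeps 400 − 130.218816 = 269.781184.

130.22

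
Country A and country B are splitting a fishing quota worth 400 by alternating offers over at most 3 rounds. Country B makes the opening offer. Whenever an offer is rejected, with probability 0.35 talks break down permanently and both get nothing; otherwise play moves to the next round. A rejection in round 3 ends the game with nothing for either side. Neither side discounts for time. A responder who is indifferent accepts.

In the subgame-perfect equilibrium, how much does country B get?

309

Round 3 (country B proposes): country A will accept anything ≥ 0, so country B offers 0 and keeps 400.
Round 2 (country A proposes): rejecting gives country B an expected 0.65 × 400 = 260; country A offers that and keeps 140.
Round 1 (country B proposes): rejecting gives country A an expected 0.65 × 140 = 91, so country B offers 91, keeping 309.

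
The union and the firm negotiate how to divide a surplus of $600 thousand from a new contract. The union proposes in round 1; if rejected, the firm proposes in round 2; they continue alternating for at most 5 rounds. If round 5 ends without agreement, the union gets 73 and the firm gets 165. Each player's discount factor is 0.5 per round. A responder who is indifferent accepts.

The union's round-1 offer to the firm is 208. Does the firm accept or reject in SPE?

Accept

Round 5 (the union proposes): the firm gets 165 if talks fail, so the union offers 165 and keeps 435.
Round 4 (the firm proposes): the union can get 435 next round, worth 0.5 × 435 = 217.5 now, so the firm offers 217.5, keeping 382.5.
Round 3 (the union proposes): the firm can get 382.5 next round, worth 0.5 × 382.5 = 191.25 now; the union offers that and keeps 408.75.
Round 2 (the firm proposes): the union can get 408.75 next round, worth 0.5 × 408.75 = 204.375 now; the firm offers that and keeps 395.625.
So by rejecting in round 1, the firm gets 395.625 next round, worth 0.5 × 395.625 = 197.8125 now.
Offer 208 ≥ 197.8125, so the firm accepts.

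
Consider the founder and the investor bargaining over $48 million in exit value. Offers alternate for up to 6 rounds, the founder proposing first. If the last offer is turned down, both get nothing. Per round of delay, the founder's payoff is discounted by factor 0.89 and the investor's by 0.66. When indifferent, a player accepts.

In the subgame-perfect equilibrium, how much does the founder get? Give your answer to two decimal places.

31.54

Solve by backward induction from round 6.
Round 6 (the investor proposes): the founder will accept anything ≥ 0, so the investor offers 0 and keeps 48.
Round 5 (the founder proposes): the investor can get 48 next round, worth 0.66 × 48 = 31.68 now, so the founder offers 31.68, keeping 16.32.
Round 4 (the investor proposes): the founder can get 16.32 next round, worth 0.89 × 16.32 = 14.5248 now; the investor offers that and keeps 33.4752.
Round 3 (the founder proposes): the investor can get 33.4752 next round, worth 0.66 × 33.4752 = 22.093632 now, so the founder offers 22.093632, keeping 25.906368.
Round 2 (the investor proposes): the founder can get 25.906368 next round, worth 0.89 × 25.906368 = 23.05666752 now, so the investor offers 23.05666752, keeping 24.94333248.
Round 1 (the founder proposes): the investor can get 24.94333248 next round, worth 0.66 × 24.94333248 = 16.4625994368 now, so the founder offers 16.4625994368, keeping 31.5374005632.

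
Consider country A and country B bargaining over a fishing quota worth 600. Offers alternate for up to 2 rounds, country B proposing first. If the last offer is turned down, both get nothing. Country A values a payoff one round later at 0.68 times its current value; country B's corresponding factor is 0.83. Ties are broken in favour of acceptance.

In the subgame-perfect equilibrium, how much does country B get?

Solve by backward induction from round 2.
Round 2 (country A proposes): rejection yields 0 for country B; country A offers 0 and keeps 600.
Round 1 (country B proposes): country A can get 600 next round, worth 0.68 × 600 = 408 now; country B offers that and keeps 192.

192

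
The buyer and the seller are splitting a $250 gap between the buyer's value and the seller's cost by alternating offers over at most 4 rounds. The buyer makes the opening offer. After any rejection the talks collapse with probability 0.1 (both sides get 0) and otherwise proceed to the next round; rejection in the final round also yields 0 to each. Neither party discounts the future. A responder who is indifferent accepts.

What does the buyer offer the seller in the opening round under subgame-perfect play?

Round 4 (the seller proposes): the buyer will accept anything ≥ 0, so the seller offers 0 and keeps 250.
Round 3 (the buyer proposes): rejecting gives the seller an expected 0.9 × 250 = 225, so the buyer offers 225, keeping 25.
Round 2 (the seller proposes): rejecting gives the buyer an expected 0.9 × 25 = 22.5, so the seller offers 22.5, keeping 227.5.
Round 1 (the buyer proposes): rejecting gives the seller an expected 0.9 × 227.5 = 204.75, so the buyer offers 204.75, keeping 45.25.

204.75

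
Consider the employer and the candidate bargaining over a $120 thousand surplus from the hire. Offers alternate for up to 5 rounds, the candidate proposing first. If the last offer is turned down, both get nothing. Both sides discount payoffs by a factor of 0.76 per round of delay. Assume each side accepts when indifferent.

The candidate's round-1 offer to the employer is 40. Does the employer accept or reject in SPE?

Round 5 (the candidate proposes): rejection yields 0 for the employer; the candidate offers 0 and keeps 120.
Round 4 (the employer proposes): the candidate can get 120 next round, worth 0.76 × 120 = 91.2 now, so the employer offers 91.2, keeping 28.8.
Round 3 (the candidate proposes): the employer can get 28.8 next round, worth 0.76 × 28.8 = 21.888 now, so the candidate offers 21.888, keeping 98.112.
Round 2 (the employer proposes): the candidate can get 98.112 next round, worth 0.76 × 98.112 = 74.56512 now, so the employer offers 74.56512, keeping 45.43488.
So by rejecting in round 1, the employer gets 45.43488 next round, worth 0.76 × 45.43488 = 34.5305088 now.
Offer 40 ≥ 34.5305088, so the employer accepts.

Accept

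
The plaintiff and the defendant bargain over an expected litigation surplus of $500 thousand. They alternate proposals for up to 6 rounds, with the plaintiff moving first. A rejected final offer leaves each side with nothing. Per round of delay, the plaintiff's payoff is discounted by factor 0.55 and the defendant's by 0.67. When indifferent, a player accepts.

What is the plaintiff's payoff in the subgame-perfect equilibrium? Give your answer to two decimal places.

Round 6 (the defendant proposes): rejection yields 0 for the plaintiff; the defendant offers 0 and keeps 500.
Round 5 (the plaintiff proposes): the defendant can get 500 next round, worth 0.67 × 500 = 335 now, so the plaintiff offers 335, keeping 165.
Round 4 (the defendant proposes): the plaintiff can get 165 next round, worth 0.55 × 165 = 90.75 now; the defendant offers that and keeps 409.25.
Round 3 (the plaintiff proposes): the defendant can get 409.25 next round, worth 0.67 × 409.25 = 274.1975 now, so the plaintiff offers 274.1975, keeping 225.8025.
Round 2 (the defendant proposes): the plaintiff can get 225.8025 next round, worth 0.55 × 225.8025 = 124.191375 now, so the defendant offers 124.191375, keeping 375.808625.
Round 1 (the plaintiff proposes): the defendant can get 375.808625 next round, worth 0.67 × 375.808625 = 251.79177875 now. The plaintiff offers 251.79177875 and keeps 500 − 251.79177875 = 248.20822125.

248.21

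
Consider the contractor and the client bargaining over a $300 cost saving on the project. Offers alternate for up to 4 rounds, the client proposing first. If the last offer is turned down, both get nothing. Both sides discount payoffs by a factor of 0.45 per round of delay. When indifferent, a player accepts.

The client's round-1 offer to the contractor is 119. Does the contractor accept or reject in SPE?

Accept

Work out the contractor's continuation value if the offer is rejected.
Round 4 (the contractor proposes): rejection yields 0 for the client; the contractor offers 0 and keeps 300.
Round 3 (the client proposes): the contractor can get 300 next round, worth 0.45 × 300 = 135 now; the client offers that and keeps 165.
Round 2 (the contractor proposes): the client can get 165 next round, worth 0.45 × 165 = 74.25 now. The contractor offers 74.25 and keeps 300 − 74.25 = 225.75.
So by rejecting in round 1, the contractor gets 225.75 next round, worth 0.45 × 225.75 = 101.5875 now.
Offer 119 ≥ 101.5875, so the contractor accepts.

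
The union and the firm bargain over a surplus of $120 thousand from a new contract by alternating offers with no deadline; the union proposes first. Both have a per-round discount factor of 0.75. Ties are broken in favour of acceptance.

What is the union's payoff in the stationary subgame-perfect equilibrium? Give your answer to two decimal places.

68.57

Let x be the union's share when the union proposes and y be the firm's share when the firm proposes.
The firm accepts iff offered ≥ 0.75·y, so x = 120 − 0.75y. Symmetrically y = 120 − 0.75x.
Substituting: x = 120 − 0.75(120 − 0.75x), giving x(1 − 0.75·0.75) = 120(1 − 0.75).
So x = 120 × 0.25 / 0.4375 ≈ 68.5714, and the firm receives 120 − x ≈ 51.4286.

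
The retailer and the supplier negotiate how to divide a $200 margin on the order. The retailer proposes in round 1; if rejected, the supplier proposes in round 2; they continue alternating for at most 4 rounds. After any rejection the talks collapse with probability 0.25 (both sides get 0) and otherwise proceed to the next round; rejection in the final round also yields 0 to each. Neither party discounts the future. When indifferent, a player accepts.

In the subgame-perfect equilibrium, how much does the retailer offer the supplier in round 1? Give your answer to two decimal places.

121.88

Round 4 (the supplier proposes): rejection yields 0 for the retailer; the supplier offers 0 and keeps 200.
Round 3 (the retailer proposes): rejecting gives the supplier an expected 0.75 × 200 = 150; the retailer offers that and keeps 50.
Round 2 (the supplier proposes): rejecting gives the retailer an expected 0.75 × 50 = 37.5; the supplier offers that and keeps 162.5.
Round 1 (the retailer proposes): rejecting gives the supplier an expected 0.75 × 162.5 = 121.875, so the retailer offers 121.875, keeping 78.125.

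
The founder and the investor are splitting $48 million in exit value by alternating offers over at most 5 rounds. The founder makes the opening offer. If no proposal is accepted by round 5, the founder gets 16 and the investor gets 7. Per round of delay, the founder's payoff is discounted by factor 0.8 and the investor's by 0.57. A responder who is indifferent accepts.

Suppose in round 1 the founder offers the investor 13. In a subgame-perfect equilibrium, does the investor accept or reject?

Accept

Round 5 (the founder proposes): the investor gets 7 if talks fail, so the founder offers 7 and keeps 41.
Round 4 (the investor proposes): the founder can get 41 next round, worth 0.8 × 41 = 32.8 now. The investor offers 32.8 and keeps 48 − 32.8 = 15.2.
Round 3 (the founder proposes): the investor can get 15.2 next round, worth 0.57 × 15.2 = 8.664 now. The founder offers 8.664 and keeps 48 − 8.664 = 39.336.
Round 2 (the investor proposes): the founder can get 39.336 next round, worth 0.8 × 39.336 = 31.4688 now, so the investor offers 31.4688, keeping 16.5312.
So by rejecting in round 1, the investor gets 16.5312 next round, worth 0.57 × 16.5312 = 9.422784 now.
Offer 13 ≥ 9.422784, so the investor accepts.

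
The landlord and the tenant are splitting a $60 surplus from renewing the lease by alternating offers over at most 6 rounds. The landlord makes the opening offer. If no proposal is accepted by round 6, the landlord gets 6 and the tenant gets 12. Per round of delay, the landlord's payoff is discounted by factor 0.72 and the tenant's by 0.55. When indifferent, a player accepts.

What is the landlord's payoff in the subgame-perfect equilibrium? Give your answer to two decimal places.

42.44

Round 6 (the tenant proposes): the landlord gets 6 if talks fail, so the tenant offers 6 and keeps 54.
Round 5 (the landlord proposes): the tenant can get 54 next round, worth 0.55 × 54 = 29.7 now. The landlord offers 29.7 and keeps 60 − 29.7 = 30.3.
Round 4 (the tenant proposes): the landlord can get 30.3 next round, worth 0.72 × 30.3 = 21.816 now. The tenant offers 21.816 and keeps 60 − 21.816 = 38.184.
Round 3 (the landlord proposes): the tenant can get 38.184 next round, worth 0.55 × 38.184 = 21.0012 now. The landlord offers 21.0012 and keeps 60 − 21.0012 = 38.9988.
Round 2 (the tenant proposes): the landlord can get 38.9988 next round, worth 0.72 × 38.9988 = 28.079136 now; the tenant offers that and keeps 31.920864.
Round 1 (the landlord proposes): the tenant can get 31.920864 next round, worth 0.55 × 31.920864 = 17.5564752 now. The landlord offers 17.5564752 and keeps 60 − 17.5564752 = 42.4435248.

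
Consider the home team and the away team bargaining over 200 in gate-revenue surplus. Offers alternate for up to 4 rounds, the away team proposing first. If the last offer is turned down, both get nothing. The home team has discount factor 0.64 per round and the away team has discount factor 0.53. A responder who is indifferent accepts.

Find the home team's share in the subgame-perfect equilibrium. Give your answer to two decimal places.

103.58

Round 4 (the home team proposes): rejection yields 0 for the away team; the home team offers 0 and keeps 200.
Round 3 (the away team proposes): the home team can get 200 next round, worth 0.64 × 200 = 128 now, so the away team offers 128, keeping 72.
Round 2 (the home team proposes): the away team can get 72 next round, worth 0.53 × 72 = 38.16 now; the home team offers that and keeps 161.84.
Round 1 (the away team proposes): the home team can get 161.84 next round, worth 0.64 × 161.84 = 103.5776 now, so the away team offers 103.5776, keeping 96.4224.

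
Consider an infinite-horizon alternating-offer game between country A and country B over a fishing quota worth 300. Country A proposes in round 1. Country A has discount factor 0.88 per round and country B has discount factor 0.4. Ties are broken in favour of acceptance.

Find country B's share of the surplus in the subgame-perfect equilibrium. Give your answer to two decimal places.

Let x be country A's share when country A proposes and y be country B's share when country B proposes.
Country B accepts iff offered ≥ 0.4·y, so x = 300 − 0.4y. Symmetrically y = 300 − 0.88x.
Substituting: x = 300 − 0.4(300 − 0.88x), giving x(1 − 0.88·0.4) = 300(1 − 0.4).
So x = 300 × 0.6 / 0.648 ≈ 277.7778, and country B receives 300 − x ≈ 22.2222.

22.22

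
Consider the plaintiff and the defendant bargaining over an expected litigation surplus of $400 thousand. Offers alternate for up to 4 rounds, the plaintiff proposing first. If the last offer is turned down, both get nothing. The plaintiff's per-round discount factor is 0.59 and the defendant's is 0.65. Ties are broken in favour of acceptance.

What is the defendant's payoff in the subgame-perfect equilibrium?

206.31

Round 4 (the defendant proposes): rejection yields 0 for the plaintiff; the defendant offers 0 and keeps 400.
Round 3 (the plaintiff proposes): the defendant can get 400 next round, worth 0.65 × 400 = 260 now, so the plaintiff offers 260, keeping 140.
Round 2 (the defendant proposes): the plaintiff can get 140 next round, worth 0.59 × 140 = 82.6 now. The defendant offers 82.6 and keeps 400 − 82.6 = 317.4.
Round 1 (the plaintiff proposes): the defendant can get 317.4 next round, worth 0.65 × 317.4 = 206.31 now. The plaintiff offers 206.31 and keeps 400 − 206.31 = 193.69.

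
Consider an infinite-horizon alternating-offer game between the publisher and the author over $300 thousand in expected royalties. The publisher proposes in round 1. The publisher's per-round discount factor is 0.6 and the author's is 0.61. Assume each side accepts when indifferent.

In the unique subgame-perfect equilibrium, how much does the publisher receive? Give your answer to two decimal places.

When the publisher proposes, the author accepts any offer worth at least 0.61 times what the author would get by proposing next round; and vice versa.
This gives x = 300 − 0.61y and y = 300 − 0.6x, where x and y are each side's share when it proposes.
Hence (1 − 0.61·0.6)x = 300(1 − 0.61), i.e. 0.634·x = 117.
x ≈ 184.5426; the author's share is 300 − x ≈ 115.4574.

184.54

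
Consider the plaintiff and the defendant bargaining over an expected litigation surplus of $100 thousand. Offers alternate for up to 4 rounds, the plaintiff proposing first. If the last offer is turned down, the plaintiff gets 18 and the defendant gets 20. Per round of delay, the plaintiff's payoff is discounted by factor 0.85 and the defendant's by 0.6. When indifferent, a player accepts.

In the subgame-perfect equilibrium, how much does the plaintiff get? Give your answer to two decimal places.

Work backward from the last round.
Round 4 (the defendant proposes): the plaintiff gets 18 if talks fail, so the defendant offers 18 and keeps 82.
Round 3 (the plaintiff proposes): the defendant can get 82 next round, worth 0.6 × 82 = 49.2 now; the plaintiff offers that and keeps 50.8.
Round 2 (the defendant proposes): the plaintiff can get 50.8 next round, worth 0.85 × 50.8 = 43.18 now, so the defendant offers 43.18, keeping 56.82.
Round 1 (the plaintiff proposes): the defendant can get 56.82 next round, worth 0.6 × 56.82 = 34.092 now. The plaintiff offers 34.092 and keeps 100 − 34.092 = 65.908.

65.91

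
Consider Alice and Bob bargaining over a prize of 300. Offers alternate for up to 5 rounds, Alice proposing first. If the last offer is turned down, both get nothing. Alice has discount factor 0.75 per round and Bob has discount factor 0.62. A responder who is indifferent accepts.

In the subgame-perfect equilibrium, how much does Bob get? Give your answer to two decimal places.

Round 5 (Alice proposes): rejection yields 0 for Bob; Alice offers 0 and keeps 300.
Round 4 (Bob proposes): Alice can get 300 next round, worth 0.75 × 300 = 225 now. Bob offers 225 and keeps 300 − 225 = 75.
Round 3 (Alice proposes): Bob can get 75 next round, worth 0.62 × 75 = 46.5 now, so Alice offers 46.5, keeping 253.5.
Round 2 (Bob proposes): Alice can get 253.5 next round, worth 0.75 × 253.5 = 190.125 now; Bob offers that and keeps 109.875.
Round 1 (Alice proposes): Bob can get 109.875 next round, worth 0.62 × 109.875 = 68.1225 now, so Alice offers 68.1225, keeping 231.8775.

68.12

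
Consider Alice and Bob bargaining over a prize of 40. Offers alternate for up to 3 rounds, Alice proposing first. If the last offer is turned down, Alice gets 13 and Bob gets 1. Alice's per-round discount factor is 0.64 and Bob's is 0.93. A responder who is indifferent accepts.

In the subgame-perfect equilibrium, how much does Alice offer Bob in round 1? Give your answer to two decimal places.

Round 3 (Alice proposes): Bob gets 1 if talks fail, so Alice offers 1 and keeps 39.
Round 2 (Bob proposes): Alice can get 39 next round, worth 0.64 × 39 = 24.96 now; Bob offers that and keeps 15.04.
Round 1 (Alice proposes): Bob can get 15.04 next round, worth 0.93 × 15.04 = 13.9872 now. Alice offers 13.9872 and keeps 40 − 13.9872 = 26.0128.

13.99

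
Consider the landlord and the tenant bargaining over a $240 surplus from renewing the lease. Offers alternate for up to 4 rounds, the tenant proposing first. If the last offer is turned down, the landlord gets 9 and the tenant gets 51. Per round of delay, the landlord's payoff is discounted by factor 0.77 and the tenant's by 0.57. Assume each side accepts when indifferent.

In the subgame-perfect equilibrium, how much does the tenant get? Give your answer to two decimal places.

Solve by backward induction from round 4.
Round 4 (the landlord proposes): the tenant gets 51 if talks fail, so the landlord offers 51 and keeps 189.
Round 3 (the tenant proposes): the landlord can get 189 next round, worth 0.77 × 189 = 145.53 now. The tenant offers 145.53 and keeps 240 − 145.53 = 94.47.
Round 2 (the landlord proposes): the tenant can get 94.47 next round, worth 0.57 × 94.47 = 53.8479 now. The landlord offers 53.8479 and keeps 240 − 53.8479 = 186.1521.
Round 1 (the tenant proposes): the landlord can get 186.1521 next round, worth 0.77 × 186.1521 = 143.337117 now; the tenant offers that and keeps 96.662883.

96.66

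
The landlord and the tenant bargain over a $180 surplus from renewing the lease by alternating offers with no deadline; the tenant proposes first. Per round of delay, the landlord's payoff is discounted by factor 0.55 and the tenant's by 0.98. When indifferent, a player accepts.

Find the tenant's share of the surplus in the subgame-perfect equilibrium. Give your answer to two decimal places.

175.70

Let x be the tenant's share when the tenant proposes and y be the landlord's share when the landlord proposes.
The landlord accepts iff offered ≥ 0.55·y, so x = 180 − 0.55y. Symmetrically y = 180 − 0.98x.
Substituting: x = 180 − 0.55(180 − 0.98x), giving x(1 − 0.98·0.55) = 180(1 − 0.55).
So x = 180 × 0.45 / 0.461 ≈ 175.7050, and the landlord receives 180 − x ≈ 4.2950.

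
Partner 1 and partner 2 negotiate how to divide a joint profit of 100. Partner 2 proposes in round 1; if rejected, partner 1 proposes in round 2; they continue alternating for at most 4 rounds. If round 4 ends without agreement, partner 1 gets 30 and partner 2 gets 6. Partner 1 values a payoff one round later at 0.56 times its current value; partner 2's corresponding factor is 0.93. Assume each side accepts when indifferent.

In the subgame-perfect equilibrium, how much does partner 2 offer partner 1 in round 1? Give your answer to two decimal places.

31.33

Solve by backward induction from round 4.
Round 4 (partner 1 proposes): partner 2 gets 6 if talks fail, so partner 1 offers 6 and keeps 94.
Round 3 (partner 2 proposes): partner 1 can get 94 next round, worth 0.56 × 94 = 52.64 now. Partner 2 offers 52.64 and keeps 100 − 52.64 = 47.36.
Round 2 (partner 1 proposes): partner 2 can get 47.36 next round, worth 0.93 × 47.36 = 44.0448 now. Partner 1 offers 44.0448 and keeps 100 − 44.0448 = 55.9552.
Round 1 (partner 2 proposes): partner 1 can get 55.9552 next round, worth 0.56 × 55.9552 = 31.334912 now; partner 2 offers that and keeps 68.665088.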